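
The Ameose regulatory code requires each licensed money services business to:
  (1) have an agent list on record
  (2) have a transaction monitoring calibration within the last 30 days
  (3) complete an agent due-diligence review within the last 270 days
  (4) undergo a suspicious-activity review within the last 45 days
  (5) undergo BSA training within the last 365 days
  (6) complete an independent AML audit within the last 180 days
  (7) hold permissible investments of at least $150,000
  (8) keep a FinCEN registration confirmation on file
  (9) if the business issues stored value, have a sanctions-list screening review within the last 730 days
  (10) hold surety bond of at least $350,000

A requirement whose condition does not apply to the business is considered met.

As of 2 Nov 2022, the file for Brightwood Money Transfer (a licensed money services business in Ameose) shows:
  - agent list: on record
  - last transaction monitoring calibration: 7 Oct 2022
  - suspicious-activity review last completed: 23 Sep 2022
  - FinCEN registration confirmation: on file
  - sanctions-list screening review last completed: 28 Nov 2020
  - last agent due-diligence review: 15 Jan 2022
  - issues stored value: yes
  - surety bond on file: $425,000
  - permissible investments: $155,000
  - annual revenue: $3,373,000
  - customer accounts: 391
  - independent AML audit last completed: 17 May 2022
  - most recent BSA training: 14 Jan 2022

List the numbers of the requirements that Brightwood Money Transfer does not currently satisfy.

3

1. agent list present → met
2. transaction monitoring calibration 26 days ago vs limit 30 → met
3. agent due-diligence review 291 days ago vs limit 270 → not met
4. suspicious-activity review 40 days ago vs limit 45 → met
5. BSA training 292 days ago vs limit 365 → met
6. independent AML audit 169 days ago vs limit 180 → met
7. permissible investments $155,000 ≥ $150,000 → met
8. FinCEN registration confirmation present → met
9. condition 'issues stored value' holds; sanctions-list screening review 704 days ago vs limit 730 → met
10. surety bond $425,000 ≥ $350,000 → met
Not met: 3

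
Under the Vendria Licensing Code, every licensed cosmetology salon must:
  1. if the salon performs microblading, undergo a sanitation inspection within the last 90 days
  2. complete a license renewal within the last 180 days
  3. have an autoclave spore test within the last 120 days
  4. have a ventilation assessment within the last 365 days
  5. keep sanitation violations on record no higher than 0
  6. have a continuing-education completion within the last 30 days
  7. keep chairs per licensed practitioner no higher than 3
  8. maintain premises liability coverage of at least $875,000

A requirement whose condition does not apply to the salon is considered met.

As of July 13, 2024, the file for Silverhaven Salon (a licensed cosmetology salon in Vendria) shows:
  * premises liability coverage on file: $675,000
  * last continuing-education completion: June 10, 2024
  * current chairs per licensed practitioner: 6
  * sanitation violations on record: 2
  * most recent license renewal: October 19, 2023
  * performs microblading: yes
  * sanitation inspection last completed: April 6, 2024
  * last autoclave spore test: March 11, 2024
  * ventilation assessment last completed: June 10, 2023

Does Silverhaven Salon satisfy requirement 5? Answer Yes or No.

5. sanitation violations on record 2 > 0 → not met

No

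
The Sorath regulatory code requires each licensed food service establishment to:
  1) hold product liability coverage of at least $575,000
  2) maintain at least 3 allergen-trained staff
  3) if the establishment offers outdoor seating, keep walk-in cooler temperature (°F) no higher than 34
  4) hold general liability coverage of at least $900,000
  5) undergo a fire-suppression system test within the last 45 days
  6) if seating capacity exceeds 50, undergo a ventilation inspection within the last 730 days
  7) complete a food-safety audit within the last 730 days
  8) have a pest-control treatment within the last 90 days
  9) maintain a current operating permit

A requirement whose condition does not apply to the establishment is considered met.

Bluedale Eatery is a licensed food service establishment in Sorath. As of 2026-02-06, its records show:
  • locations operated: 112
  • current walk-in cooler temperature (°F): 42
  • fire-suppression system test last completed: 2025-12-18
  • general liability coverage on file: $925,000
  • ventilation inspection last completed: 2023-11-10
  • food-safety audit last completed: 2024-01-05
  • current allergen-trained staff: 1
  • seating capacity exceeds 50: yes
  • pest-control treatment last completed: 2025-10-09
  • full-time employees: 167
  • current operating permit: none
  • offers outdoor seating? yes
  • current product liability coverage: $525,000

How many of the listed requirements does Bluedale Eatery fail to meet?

8

1. product liability coverage $525,000 < $575,000 → not met
2. allergen-trained staff 1 < 3 → not met
3. condition 'offers outdoor seating' holds; walk-in cooler temperature (°F) 42 > 34 → not met
4. general liability coverage $925,000 ≥ $900,000 → met
5. fire-suppression system test 50 days ago vs limit 45 → not met
6. condition 'seating capacity exceeds 50' holds; ventilation inspection 819 days ago vs limit 730 → not met
7. food-safety audit 763 days ago vs limit 730 → not met
8. pest-control treatment 120 days ago vs limit 90 → not met
9. current operating permit absent → not met
Not met: 8 of 9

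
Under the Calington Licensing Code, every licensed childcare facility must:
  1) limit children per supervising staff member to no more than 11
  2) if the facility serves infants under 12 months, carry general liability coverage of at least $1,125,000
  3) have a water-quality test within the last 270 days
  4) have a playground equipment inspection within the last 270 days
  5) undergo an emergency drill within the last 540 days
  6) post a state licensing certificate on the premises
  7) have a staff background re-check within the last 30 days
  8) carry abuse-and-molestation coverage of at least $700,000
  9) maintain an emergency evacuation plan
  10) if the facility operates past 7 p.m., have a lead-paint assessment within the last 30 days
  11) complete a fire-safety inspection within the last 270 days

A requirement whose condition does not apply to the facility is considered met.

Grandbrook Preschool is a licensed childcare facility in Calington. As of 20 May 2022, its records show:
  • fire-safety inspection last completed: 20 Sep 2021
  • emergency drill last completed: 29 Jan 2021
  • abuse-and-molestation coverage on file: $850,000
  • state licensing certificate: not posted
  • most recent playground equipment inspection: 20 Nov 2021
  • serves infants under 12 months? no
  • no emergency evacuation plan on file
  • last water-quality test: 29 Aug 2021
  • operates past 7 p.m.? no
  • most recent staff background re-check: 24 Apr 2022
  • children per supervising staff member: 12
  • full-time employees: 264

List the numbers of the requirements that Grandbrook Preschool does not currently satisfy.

1, 6, 9

1. children per supervising staff member 12 > 11 → not met
2. condition 'serves infants under 12 months' does not hold → requirement n/a → met
3. water-quality test 264 days ago vs limit 270 → met
4. playground equipment inspection 181 days ago vs limit 270 → met
5. emergency drill 476 days ago vs limit 540 → met
6. state licensing certificate absent → not met
7. staff background re-check 26 days ago vs limit 30 → met
8. abuse-and-molestation coverage $850,000 ≥ $700,000 → met
9. emergency evacuation plan absent → not met
10. condition 'operates past 7 p.m.' does not hold → requirement n/a → met
11. fire-safety inspection 242 days ago vs limit 270 → met
Not met: 1, 6, 9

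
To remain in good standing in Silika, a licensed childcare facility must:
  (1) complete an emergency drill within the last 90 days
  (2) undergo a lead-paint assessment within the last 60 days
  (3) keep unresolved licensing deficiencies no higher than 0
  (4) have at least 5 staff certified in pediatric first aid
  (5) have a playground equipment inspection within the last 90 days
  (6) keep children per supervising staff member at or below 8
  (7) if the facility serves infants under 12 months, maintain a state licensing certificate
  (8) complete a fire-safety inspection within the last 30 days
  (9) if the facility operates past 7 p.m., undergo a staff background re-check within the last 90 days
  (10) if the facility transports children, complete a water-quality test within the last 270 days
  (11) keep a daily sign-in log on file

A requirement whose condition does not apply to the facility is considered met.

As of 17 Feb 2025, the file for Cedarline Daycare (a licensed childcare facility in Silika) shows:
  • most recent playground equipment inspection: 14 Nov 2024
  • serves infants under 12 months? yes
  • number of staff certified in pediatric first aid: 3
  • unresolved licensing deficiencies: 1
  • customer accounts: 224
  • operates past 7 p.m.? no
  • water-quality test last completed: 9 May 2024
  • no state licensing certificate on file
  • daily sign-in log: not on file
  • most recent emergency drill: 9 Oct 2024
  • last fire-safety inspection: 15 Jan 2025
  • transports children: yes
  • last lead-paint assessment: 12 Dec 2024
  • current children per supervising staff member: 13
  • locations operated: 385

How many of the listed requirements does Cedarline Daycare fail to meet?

10

1. emergency drill 131 days ago vs limit 90 → not met
2. lead-paint assessment 67 days ago vs limit 60 → not met
3. unresolved licensing deficiencies 1 > 0 → not met
4. staff certified in pediatric first aid 3 < 5 → not met
5. playground equipment inspection 95 days ago vs limit 90 → not met
6. children per supervising staff member 13 > 8 → not met
7. condition 'serves infants under 12 months' holds; state licensing certificate absent → not met
8. fire-safety inspection 33 days ago vs limit 30 → not met
9. condition 'operates past 7 p.m.' does not hold → requirement n/a → met
10. condition 'transports children' holds; water-quality test 284 days ago vs limit 270 → not met
11. daily sign-in log absent → not met
Not met: 10 of 11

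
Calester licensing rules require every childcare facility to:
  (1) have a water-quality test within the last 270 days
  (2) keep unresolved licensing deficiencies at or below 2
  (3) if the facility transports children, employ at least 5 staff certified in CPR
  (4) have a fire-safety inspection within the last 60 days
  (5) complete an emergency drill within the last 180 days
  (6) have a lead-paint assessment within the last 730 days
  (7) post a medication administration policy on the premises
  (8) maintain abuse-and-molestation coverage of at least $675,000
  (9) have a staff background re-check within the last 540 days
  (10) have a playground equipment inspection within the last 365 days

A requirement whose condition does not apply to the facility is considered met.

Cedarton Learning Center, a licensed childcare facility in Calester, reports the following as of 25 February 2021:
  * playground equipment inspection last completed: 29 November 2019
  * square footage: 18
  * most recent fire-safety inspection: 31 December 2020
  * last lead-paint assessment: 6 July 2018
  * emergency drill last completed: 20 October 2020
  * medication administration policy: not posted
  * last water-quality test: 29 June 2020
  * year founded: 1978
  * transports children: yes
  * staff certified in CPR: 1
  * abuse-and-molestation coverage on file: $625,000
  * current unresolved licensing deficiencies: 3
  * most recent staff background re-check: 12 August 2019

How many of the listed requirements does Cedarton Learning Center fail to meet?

7

1. water-quality test 241 days ago vs limit 270 → met
2. unresolved licensing deficiencies 3 > 2 → not met
3. condition 'transports children' holds; staff certified in CPR 1 < 5 → not met
4. fire-safety inspection 56 days ago vs limit 60 → met
5. emergency drill 128 days ago vs limit 180 → met
6. lead-paint assessment 965 days ago vs limit 730 → not met
7. medication administration policy absent → not met
8. abuse-and-molestation coverage $625,000 < $675,000 → not met
9. staff background re-check 563 days ago vs limit 540 → not met
10. playground equipment inspection 454 days ago vs limit 365 → not met
Not met: 7 of 10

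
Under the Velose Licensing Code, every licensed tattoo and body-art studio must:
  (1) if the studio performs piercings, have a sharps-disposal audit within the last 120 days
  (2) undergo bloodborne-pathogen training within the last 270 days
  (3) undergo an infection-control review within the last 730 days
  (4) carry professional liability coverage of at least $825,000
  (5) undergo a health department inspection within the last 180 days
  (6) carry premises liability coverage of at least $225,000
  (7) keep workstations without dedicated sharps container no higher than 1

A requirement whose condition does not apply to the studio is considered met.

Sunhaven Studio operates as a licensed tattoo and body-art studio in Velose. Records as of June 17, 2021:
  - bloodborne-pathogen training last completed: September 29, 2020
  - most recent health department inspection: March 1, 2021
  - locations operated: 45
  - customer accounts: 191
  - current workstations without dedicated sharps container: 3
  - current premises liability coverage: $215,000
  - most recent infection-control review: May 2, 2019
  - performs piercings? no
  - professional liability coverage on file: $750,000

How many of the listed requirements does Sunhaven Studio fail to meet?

4

1. condition 'performs piercings' does not hold → requirement n/a → met
2. bloodborne-pathogen training 261 days ago vs limit 270 → met
3. infection-control review 777 days ago vs limit 730 → not met
4. professional liability coverage $750,000 < $825,000 → not met
5. health department inspection 108 days ago vs limit 180 → met
6. premises liability coverage $215,000 < $225,000 → not met
7. workstations without dedicated sharps container 3 > 1 → not met
Not met: 4 of 7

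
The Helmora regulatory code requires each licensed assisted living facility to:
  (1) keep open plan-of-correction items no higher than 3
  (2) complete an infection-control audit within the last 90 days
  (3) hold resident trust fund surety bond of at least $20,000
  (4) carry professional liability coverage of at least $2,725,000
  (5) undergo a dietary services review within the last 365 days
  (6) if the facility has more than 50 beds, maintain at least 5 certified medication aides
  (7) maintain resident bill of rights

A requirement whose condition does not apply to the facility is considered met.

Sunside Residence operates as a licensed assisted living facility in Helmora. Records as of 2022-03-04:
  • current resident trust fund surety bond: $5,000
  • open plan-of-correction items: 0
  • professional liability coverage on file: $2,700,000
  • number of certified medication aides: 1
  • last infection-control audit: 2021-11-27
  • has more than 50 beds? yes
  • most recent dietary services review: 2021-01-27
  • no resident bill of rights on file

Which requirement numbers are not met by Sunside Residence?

1. open plan-of-correction items 0 ≤ 3 → met
2. infection-control audit 97 days ago vs limit 90 → not met
3. resident trust fund surety bond $5,000 < $20,000 → not met
4. professional liability coverage $2,700,000 < $2,725,000 → not met
5. dietary services review 401 days ago vs limit 365 → not met
6. condition 'has more than 50 beds' holds; certified medication aides 1 < 5 → not met
7. resident bill of rights absent → not met
Not met: 2, 3, 4, 5, 6, 7

2, 3, 4, 5, 6, 7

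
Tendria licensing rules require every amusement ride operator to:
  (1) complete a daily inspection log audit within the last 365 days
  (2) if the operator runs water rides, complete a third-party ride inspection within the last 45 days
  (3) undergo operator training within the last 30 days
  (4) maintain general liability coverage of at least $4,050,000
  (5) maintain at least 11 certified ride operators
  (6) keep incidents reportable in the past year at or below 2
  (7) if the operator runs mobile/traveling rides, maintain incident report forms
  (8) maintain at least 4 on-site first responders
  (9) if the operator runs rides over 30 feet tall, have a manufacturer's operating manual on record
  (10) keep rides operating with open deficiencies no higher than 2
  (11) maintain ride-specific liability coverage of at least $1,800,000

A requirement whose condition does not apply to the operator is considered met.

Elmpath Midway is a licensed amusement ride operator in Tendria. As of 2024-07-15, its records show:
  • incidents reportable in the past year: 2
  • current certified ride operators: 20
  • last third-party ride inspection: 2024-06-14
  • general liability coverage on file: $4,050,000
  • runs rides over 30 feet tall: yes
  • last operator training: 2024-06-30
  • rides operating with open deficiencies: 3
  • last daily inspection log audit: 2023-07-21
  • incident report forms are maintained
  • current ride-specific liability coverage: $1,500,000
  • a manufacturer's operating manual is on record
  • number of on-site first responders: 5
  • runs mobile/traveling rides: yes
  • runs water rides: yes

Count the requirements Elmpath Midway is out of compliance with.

2

1. daily inspection log audit 360 days ago vs limit 365 → met
2. condition 'runs water rides' holds; third-party ride inspection 31 days ago vs limit 45 → met
3. operator training 15 days ago vs limit 30 → met
4. general liability coverage $4,050,000 ≥ $4,050,000 → met
5. certified ride operators 20 ≥ 11 → met
6. incidents reportable in the past year 2 ≤ 2 → met
7. condition 'runs mobile/traveling rides' holds; incident report forms present → met
8. on-site first responders 5 ≥ 4 → met
9. condition 'runs rides over 30 feet tall' holds; manufacturer's operating manual present → met
10. rides operating with open deficiencies 3 > 2 → not met
11. ride-specific liability coverage $1,500,000 < $1,800,000 → not met
Not met: 2 of 11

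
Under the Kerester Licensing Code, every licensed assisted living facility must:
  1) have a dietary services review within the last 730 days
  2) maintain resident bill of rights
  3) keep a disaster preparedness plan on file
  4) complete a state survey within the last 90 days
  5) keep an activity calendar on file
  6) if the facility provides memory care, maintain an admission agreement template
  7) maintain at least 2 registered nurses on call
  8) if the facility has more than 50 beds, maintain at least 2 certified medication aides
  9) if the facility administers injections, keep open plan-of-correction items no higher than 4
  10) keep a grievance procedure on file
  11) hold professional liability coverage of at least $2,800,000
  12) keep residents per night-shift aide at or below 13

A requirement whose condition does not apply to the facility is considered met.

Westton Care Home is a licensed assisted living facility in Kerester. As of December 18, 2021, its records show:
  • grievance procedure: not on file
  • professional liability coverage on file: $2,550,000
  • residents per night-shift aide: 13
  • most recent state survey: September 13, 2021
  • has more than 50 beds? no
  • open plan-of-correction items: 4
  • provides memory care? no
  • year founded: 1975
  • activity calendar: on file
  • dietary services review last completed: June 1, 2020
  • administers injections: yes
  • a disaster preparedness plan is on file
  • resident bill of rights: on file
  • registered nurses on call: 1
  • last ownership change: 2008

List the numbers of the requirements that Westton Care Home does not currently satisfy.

4, 7, 10, 11

1. dietary services review 565 days ago vs limit 730 → met
2. resident bill of rights present → met
3. disaster preparedness plan present → met
4. state survey 96 days ago vs limit 90 → not met
5. activity calendar present → met
6. condition 'provides memory care' does not hold → requirement n/a → met
7. registered nurses on call 1 < 2 → not met
8. condition 'has more than 50 beds' does not hold → requirement n/a → met
9. condition 'administers injections' holds; open plan-of-correction items 4 ≤ 4 → met
10. grievance procedure absent → not met
11. professional liability coverage $2,550,000 < $2,800,000 → not met
12. residents per night-shift aide 13 ≤ 13 → met
Not met: 4, 7, 10, 11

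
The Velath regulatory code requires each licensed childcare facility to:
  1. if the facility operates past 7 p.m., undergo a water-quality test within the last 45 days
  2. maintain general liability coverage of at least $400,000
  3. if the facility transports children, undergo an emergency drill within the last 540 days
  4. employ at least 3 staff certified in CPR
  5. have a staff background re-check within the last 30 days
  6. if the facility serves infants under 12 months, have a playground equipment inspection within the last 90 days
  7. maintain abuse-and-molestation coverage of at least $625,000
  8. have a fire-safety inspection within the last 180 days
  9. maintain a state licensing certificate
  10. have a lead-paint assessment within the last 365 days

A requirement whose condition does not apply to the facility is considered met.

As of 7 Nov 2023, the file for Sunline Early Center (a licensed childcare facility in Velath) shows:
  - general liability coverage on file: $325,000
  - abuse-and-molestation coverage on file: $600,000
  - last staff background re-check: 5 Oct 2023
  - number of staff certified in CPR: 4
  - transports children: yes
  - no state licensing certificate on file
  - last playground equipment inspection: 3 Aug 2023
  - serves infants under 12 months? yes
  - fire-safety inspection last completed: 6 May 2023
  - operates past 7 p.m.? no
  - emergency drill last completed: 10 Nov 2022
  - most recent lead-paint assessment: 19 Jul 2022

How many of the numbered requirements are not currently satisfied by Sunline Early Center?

7

1. condition 'operates past 7 p.m.' does not hold → requirement n/a → met
2. general liability coverage $325,000 < $400,000 → not met
3. condition 'transports children' holds; emergency drill 362 days ago vs limit 540 → met
4. staff certified in CPR 4 ≥ 3 → met
5. staff background re-check 33 days ago vs limit 30 → not met
6. condition 'serves infants under 12 months' holds; playground equipment inspection 96 days ago vs limit 90 → not met
7. abuse-and-molestation coverage $600,000 < $625,000 → not met
8. fire-safety inspection 185 days ago vs limit 180 → not met
9. state licensing certificate absent → not met
10. lead-paint assessment 476 days ago vs limit 365 → not met
Not met: 7 of 10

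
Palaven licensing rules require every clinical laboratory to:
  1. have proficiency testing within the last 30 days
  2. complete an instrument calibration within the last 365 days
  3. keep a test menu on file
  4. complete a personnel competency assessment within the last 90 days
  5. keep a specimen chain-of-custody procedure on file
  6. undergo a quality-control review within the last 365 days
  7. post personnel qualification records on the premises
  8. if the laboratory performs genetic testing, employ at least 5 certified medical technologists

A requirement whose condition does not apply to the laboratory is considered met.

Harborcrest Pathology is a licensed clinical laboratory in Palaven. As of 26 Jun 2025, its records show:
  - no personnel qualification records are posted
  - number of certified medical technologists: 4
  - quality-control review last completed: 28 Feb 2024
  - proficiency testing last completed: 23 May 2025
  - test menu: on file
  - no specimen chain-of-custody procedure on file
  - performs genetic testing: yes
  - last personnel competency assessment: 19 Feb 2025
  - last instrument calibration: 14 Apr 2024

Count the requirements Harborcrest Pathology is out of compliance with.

7

1. proficiency testing 34 days ago vs limit 30 → not met
2. instrument calibration 438 days ago vs limit 365 → not met
3. test menu present → met
4. personnel competency assessment 127 days ago vs limit 90 → not met
5. specimen chain-of-custody procedure absent → not met
6. quality-control review 484 days ago vs limit 365 → not met
7. personnel qualification records absent → not met
8. condition 'performs genetic testing' holds; certified medical technologists 4 < 5 → not met
Not met: 7 of 8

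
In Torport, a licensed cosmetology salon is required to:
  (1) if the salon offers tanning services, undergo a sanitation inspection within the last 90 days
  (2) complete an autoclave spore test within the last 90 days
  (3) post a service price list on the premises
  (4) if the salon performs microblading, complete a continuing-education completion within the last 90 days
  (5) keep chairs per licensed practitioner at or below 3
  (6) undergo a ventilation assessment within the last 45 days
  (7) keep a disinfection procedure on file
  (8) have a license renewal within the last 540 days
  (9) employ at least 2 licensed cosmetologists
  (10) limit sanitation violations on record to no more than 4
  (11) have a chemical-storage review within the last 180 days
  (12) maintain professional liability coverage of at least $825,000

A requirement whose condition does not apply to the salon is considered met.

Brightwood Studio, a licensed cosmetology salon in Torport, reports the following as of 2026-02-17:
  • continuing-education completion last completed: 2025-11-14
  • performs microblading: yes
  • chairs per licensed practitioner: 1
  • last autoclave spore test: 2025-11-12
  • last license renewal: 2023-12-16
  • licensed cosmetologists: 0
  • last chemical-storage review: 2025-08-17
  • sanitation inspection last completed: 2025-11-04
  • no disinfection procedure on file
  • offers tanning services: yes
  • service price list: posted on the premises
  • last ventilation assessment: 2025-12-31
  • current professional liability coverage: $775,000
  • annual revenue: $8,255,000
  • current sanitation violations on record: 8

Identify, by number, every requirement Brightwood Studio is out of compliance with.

1, 2, 4, 6, 7, 8, 9, 10, 11, 12

1. condition 'offers tanning services' holds; sanitation inspection 105 days ago vs limit 90 → not met
2. autoclave spore test 97 days ago vs limit 90 → not met
3. service price list present → met
4. condition 'performs microblading' holds; continuing-education completion 95 days ago vs limit 90 → not met
5. chairs per licensed practitioner 1 ≤ 3 → met
6. ventilation assessment 48 days ago vs limit 45 → not met
7. disinfection procedure absent → not met
8. license renewal 794 days ago vs limit 540 → not met
9. licensed cosmetologists 0 < 2 → not met
10. sanitation violations on record 8 > 4 → not met
11. chemical-storage review 184 days ago vs limit 180 → not met
12. professional liability coverage $775,000 < $825,000 → not met
Not met: 1, 2, 4, 6, 7, 8, 9, 10, 11, 12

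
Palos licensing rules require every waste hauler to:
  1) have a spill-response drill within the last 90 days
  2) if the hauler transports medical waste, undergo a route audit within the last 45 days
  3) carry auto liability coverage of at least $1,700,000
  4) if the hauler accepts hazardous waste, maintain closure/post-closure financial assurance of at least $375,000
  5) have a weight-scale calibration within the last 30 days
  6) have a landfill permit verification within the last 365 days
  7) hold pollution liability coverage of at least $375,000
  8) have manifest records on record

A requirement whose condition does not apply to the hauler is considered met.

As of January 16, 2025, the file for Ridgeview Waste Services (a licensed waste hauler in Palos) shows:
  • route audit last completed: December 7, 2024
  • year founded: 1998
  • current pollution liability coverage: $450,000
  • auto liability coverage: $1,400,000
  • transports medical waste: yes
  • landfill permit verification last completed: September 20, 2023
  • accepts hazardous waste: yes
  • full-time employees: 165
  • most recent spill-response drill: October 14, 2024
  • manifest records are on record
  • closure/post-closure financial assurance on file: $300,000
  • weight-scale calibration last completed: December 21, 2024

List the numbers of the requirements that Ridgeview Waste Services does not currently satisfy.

1. spill-response drill 94 days ago vs limit 90 → not met
2. condition 'transports medical waste' holds; route audit 40 days ago vs limit 45 → met
3. auto liability coverage $1,400,000 < $1,700,000 → not met
4. condition 'accepts hazardous waste' holds; closure/post-closure financial assurance $300,000 < $375,000 → not met
5. weight-scale calibration 26 days ago vs limit 30 → met
6. landfill permit verification 484 days ago vs limit 365 → not met
7. pollution liability coverage $450,000 ≥ $375,000 → met
8. manifest records present → met
Not met: 1, 3, 4, 6

1, 3, 4, 6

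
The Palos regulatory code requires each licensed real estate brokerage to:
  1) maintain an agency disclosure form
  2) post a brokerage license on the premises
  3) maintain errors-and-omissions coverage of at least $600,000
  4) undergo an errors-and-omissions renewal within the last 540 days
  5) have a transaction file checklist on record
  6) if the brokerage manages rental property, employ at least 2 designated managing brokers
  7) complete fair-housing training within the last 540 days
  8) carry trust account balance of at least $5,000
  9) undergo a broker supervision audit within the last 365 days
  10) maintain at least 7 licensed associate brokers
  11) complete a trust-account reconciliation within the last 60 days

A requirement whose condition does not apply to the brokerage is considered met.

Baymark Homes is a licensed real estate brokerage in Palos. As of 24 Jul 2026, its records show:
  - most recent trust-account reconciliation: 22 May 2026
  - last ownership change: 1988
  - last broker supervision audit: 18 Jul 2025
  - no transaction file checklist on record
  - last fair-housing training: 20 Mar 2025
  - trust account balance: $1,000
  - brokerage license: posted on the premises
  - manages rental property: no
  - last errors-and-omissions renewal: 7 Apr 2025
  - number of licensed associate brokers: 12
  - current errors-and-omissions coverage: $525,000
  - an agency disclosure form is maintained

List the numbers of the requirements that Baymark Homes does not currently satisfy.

1. agency disclosure form present → met
2. brokerage license present → met
3. errors-and-omissions coverage $525,000 < $600,000 → not met
4. errors-and-omissions renewal 473 days ago vs limit 540 → met
5. transaction file checklist absent → not met
6. condition 'manages rental property' does not hold → requirement n/a → met
7. fair-housing training 491 days ago vs limit 540 → met
8. trust account balance $1,000 < $5,000 → not met
9. broker supervision audit 371 days ago vs limit 365 → not met
10. licensed associate brokers 12 ≥ 7 → met
11. trust-account reconciliation 63 days ago vs limit 60 → not met
Not met: 3, 5, 8, 9, 11

3, 5, 8, 9, 11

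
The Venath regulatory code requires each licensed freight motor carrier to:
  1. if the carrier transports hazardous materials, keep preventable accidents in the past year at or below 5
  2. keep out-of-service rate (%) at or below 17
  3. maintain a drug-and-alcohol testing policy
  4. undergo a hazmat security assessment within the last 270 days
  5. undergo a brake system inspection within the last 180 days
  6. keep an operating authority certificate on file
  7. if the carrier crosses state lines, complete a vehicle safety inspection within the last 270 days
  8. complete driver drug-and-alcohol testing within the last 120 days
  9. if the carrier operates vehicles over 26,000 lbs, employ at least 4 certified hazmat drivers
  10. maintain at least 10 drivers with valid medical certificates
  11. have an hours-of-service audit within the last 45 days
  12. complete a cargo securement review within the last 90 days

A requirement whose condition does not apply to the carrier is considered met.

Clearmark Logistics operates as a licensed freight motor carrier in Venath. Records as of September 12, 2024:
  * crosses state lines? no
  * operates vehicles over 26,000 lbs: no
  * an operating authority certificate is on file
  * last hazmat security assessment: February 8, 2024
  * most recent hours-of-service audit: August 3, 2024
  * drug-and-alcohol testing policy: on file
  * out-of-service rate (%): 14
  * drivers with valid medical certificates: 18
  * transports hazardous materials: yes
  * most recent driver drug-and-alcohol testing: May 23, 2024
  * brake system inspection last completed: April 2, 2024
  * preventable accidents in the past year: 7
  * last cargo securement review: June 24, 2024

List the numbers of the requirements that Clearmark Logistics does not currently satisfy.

1

1. condition 'transports hazardous materials' holds; preventable accidents in the past year 7 > 5 → not met
2. out-of-service rate (%) 14 ≤ 17 → met
3. drug-and-alcohol testing policy present → met
4. hazmat security assessment 217 days ago vs limit 270 → met
5. brake system inspection 163 days ago vs limit 180 → met
6. operating authority certificate present → met
7. condition 'crosses state lines' does not hold → requirement n/a → met
8. driver drug-and-alcohol testing 112 days ago vs limit 120 → met
9. condition 'operates vehicles over 26,000 lbs' does not hold → requirement n/a → met
10. drivers with valid medical certificates 18 ≥ 10 → met
11. hours-of-service audit 40 days ago vs limit 45 → met
12. cargo securement review 80 days ago vs limit 90 → met
Not met: 1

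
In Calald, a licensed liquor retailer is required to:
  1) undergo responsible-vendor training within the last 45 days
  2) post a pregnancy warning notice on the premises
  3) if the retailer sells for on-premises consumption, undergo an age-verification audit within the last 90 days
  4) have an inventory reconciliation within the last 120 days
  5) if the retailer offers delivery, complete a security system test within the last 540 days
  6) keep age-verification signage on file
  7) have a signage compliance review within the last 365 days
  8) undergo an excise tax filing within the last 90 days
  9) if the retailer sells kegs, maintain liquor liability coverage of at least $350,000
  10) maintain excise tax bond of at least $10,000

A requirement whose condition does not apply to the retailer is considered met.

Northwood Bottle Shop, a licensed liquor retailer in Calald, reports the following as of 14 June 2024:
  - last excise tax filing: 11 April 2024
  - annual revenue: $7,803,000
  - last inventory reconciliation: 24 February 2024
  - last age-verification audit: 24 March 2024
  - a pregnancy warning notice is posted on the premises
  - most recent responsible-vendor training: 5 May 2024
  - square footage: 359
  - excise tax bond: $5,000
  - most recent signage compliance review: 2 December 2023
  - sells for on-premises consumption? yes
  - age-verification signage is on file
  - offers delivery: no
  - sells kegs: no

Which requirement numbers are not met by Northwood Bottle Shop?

10

1. responsible-vendor training 40 days ago vs limit 45 → met
2. pregnancy warning notice present → met
3. condition 'sells for on-premises consumption' holds; age-verification audit 82 days ago vs limit 90 → met
4. inventory reconciliation 111 days ago vs limit 120 → met
5. condition 'offers delivery' does not hold → requirement n/a → met
6. age-verification signage present → met
7. signage compliance review 195 days ago vs limit 365 → met
8. excise tax filing 64 days ago vs limit 90 → met
9. condition 'sells kegs' does not hold → requirement n/a → met
10. excise tax bond $5,000 < $10,000 → not met
Not met: 10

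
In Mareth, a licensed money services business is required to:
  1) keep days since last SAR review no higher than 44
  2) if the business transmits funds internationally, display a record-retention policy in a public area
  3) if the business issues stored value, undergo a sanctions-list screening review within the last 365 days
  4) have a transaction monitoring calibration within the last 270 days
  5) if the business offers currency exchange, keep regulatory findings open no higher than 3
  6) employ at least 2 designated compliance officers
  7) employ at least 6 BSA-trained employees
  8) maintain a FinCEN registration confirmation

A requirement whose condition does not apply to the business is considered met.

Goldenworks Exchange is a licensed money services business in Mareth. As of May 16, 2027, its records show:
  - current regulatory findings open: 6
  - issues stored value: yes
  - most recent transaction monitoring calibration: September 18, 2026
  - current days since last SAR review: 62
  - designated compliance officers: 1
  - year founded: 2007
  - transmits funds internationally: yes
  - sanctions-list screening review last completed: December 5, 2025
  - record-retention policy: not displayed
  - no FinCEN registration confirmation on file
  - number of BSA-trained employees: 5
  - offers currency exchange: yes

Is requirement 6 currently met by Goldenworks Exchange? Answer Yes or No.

6. designated compliance officers 1 < 2 → not met

No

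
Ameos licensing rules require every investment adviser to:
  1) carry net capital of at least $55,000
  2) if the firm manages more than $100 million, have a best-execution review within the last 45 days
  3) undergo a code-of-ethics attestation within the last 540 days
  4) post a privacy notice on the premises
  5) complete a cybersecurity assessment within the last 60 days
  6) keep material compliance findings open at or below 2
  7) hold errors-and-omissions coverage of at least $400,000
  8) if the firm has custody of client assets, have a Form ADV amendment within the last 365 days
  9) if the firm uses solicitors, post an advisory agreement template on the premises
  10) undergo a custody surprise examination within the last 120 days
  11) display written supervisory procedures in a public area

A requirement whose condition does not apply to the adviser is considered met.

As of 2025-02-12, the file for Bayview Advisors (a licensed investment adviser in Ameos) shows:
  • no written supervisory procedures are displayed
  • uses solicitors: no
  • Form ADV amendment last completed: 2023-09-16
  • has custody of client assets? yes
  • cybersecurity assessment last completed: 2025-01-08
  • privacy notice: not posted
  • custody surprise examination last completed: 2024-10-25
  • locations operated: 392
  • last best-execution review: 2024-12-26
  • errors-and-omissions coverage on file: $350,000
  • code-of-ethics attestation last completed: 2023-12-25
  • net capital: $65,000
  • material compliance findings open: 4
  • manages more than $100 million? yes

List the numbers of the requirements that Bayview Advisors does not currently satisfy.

2, 4, 6, 7, 8, 11

1. net capital $65,000 ≥ $55,000 → met
2. condition 'manages more than $100 million' holds; best-execution review 48 days ago vs limit 45 → not met
3. code-of-ethics attestation 415 days ago vs limit 540 → met
4. privacy notice absent → not met
5. cybersecurity assessment 35 days ago vs limit 60 → met
6. material compliance findings open 4 > 2 → not met
7. errors-and-omissions coverage $350,000 < $400,000 → not met
8. condition 'has custody of client assets' holds; Form ADV amendment 515 days ago vs limit 365 → not met
9. condition 'uses solicitors' does not hold → requirement n/a → met
10. custody surprise examination 110 days ago vs limit 120 → met
11. written supervisory procedures absent → not met
Not met: 2, 4, 6, 7, 8, 11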